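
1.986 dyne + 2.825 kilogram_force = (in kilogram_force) 2.825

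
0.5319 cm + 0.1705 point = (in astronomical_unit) 3.596e-14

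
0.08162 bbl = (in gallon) 3.428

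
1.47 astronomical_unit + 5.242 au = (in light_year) 0.0001061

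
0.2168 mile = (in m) 348.9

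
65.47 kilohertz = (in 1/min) 3.928e+06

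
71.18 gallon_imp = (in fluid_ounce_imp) 1.139e+04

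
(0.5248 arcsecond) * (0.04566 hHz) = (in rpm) 0.0001109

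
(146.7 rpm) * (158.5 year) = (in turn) 1.222e+10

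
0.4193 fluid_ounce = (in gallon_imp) 0.002728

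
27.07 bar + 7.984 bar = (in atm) 34.6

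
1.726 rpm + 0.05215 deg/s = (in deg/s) 10.41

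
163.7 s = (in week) 0.0002707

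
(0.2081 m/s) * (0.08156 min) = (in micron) 1.018e+06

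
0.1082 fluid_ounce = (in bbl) 2.013e-05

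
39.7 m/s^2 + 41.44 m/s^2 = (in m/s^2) 81.14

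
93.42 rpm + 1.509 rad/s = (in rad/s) 11.29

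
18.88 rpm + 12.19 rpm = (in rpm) 31.07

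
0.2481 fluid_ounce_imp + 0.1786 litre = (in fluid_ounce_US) 6.278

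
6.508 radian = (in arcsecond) 1.342e+06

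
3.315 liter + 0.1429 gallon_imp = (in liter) 3.965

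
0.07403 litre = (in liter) 0.07403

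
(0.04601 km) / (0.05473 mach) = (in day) 2.858e-05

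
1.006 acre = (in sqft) 4.382e+04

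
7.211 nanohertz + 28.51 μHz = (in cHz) 0.002852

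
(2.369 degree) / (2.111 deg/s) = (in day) 1.299e-05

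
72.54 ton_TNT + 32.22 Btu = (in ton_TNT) 72.54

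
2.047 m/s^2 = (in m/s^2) 2.047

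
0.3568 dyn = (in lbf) 8.021e-07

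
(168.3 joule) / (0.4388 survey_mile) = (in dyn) 2.383e+04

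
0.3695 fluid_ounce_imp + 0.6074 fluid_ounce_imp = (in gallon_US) 0.007333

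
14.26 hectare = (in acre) 35.24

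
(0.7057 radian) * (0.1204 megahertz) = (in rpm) 8.114e+05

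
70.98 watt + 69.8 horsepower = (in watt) 5.212e+04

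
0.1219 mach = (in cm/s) 4151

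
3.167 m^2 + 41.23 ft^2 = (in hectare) 0.0006997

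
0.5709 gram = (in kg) 0.0005709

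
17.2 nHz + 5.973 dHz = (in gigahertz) 5.973e-10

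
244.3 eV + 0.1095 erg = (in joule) 1.095e-08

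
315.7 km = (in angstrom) 3.157e+15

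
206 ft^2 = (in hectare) 0.001914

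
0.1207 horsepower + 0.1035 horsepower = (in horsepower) 0.2242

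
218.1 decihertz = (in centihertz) 2181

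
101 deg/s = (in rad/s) 1.763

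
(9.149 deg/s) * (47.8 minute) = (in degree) 2.624e+04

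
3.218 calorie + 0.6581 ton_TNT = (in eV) 1.719e+28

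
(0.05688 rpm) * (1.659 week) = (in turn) 951.2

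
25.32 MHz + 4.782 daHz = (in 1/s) 2.532e+07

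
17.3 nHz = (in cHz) 1.73e-06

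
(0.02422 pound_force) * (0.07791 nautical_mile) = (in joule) 15.55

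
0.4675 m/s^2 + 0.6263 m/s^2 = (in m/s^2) 1.094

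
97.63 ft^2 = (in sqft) 97.63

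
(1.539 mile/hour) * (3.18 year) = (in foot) 2.264e+08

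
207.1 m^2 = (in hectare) 0.02071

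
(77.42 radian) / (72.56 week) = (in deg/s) 0.0001011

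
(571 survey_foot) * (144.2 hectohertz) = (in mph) 5.614e+06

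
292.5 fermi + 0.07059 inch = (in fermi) 1.793e+12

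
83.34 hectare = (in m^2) 8.334e+05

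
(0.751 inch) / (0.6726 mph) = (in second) 0.06344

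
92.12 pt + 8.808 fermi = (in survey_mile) 2.019e-05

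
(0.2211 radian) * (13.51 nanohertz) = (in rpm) 2.852e-08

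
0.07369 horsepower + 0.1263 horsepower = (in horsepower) 0.2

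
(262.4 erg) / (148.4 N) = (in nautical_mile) 9.547e-11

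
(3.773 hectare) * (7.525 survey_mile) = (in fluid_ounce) 1.545e+13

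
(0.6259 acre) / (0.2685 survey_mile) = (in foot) 19.23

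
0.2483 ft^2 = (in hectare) 2.307e-06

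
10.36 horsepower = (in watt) 7725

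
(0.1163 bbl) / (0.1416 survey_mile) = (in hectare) 8.114e-09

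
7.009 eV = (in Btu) 1.064e-21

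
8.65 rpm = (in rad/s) 0.9058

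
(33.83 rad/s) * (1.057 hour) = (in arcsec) 2.655e+10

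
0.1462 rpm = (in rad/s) 0.01531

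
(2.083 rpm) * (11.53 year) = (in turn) 1.262e+07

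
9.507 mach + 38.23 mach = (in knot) 3.16e+04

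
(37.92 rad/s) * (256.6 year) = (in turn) 4.884e+10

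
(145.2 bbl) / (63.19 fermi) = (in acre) 9.027e+10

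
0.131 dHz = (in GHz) 1.31e-11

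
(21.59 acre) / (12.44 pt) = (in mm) 1.991e+10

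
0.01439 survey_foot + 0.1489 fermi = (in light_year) 4.636e-19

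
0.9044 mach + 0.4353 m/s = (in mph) 689.8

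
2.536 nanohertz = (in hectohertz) 2.536e-11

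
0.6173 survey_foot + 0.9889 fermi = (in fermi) 1.882e+14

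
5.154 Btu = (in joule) 5438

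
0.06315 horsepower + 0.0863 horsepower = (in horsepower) 0.1494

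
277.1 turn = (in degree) 9.976e+04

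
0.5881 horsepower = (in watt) 438.5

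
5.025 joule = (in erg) 5.025e+07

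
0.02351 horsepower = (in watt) 17.53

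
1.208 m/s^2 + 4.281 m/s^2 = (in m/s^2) 5.489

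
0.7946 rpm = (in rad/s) 0.08321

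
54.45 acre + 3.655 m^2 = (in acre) 54.45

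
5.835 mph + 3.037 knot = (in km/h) 15.02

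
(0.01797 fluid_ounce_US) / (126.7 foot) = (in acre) 3.4e-12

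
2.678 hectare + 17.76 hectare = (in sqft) 2.2e+06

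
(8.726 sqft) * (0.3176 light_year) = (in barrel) 1.532e+16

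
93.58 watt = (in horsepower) 0.1255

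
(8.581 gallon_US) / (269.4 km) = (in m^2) 1.206e-07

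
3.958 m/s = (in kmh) 14.25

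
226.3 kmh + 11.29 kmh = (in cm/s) 6600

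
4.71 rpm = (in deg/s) 28.26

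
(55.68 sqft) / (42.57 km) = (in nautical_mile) 6.561e-08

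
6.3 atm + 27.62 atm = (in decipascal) 3.437e+07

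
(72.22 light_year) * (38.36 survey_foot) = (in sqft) 8.599e+19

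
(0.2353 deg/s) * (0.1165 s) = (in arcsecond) 98.68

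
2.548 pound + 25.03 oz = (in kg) 1.865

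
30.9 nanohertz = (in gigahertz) 3.09e-17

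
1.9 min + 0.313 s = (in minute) 1.905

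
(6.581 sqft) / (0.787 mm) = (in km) 0.7769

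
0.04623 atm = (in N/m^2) 4684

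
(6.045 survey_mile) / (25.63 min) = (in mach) 0.01858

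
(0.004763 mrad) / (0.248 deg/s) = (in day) 1.274e-08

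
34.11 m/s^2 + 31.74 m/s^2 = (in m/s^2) 65.85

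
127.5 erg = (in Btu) 1.208e-08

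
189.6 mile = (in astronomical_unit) 2.04e-06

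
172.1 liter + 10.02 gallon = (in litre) 210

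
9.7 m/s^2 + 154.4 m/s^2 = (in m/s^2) 164.1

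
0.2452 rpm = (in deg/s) 1.471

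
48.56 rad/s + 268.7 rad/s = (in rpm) 3030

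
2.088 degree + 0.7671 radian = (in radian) 0.8035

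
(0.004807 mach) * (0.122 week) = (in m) 1.208e+05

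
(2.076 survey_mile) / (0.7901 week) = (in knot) 0.01359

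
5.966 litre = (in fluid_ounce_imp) 210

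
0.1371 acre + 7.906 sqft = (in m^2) 555.6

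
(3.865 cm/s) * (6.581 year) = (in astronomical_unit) 5.362e-05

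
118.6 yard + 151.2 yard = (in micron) 2.467e+08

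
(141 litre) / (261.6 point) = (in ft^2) 16.45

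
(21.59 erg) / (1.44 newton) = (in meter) 1.499e-06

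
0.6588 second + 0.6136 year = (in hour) 5375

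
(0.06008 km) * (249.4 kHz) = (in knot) 2.913e+07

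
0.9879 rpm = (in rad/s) 0.1035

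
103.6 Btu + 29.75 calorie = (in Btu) 103.7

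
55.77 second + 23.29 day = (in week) 3.327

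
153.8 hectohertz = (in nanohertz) 1.538e+13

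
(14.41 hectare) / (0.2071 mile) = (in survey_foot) 1418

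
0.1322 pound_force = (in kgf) 0.05996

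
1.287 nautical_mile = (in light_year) 2.519e-13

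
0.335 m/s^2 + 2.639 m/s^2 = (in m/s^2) 2.974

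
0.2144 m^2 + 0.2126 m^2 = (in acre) 0.0001055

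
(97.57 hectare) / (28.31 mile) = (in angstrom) 2.142e+11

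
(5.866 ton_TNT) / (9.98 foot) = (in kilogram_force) 8.227e+08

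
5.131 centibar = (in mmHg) 38.49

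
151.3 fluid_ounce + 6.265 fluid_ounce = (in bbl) 0.02931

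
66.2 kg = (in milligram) 6.62e+07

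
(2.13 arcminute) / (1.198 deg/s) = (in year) 9.396e-10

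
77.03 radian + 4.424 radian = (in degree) 4667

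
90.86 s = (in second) 90.86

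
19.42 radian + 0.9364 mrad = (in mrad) 1.942e+04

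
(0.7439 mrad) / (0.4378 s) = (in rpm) 0.01623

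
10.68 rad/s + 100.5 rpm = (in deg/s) 1215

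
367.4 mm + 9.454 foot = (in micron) 3.249e+06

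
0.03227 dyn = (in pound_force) 7.255e-08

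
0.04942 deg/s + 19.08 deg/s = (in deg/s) 19.13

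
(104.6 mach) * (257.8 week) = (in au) 37.12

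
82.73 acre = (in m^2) 3.348e+05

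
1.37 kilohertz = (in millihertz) 1.37e+06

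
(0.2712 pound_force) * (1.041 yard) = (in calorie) 0.2745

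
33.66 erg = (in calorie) 8.045e-07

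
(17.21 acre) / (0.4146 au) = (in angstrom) 1.123e+04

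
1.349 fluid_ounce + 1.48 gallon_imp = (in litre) 6.768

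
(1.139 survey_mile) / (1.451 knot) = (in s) 2456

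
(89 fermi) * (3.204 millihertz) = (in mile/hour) 6.379e-16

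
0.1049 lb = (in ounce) 1.678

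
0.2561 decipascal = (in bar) 2.561e-07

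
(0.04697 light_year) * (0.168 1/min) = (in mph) 2.783e+12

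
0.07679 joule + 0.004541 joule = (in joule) 0.08133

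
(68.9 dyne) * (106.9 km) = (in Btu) 0.06981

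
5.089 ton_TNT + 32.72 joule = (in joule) 2.129e+10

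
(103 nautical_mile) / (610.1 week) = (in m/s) 0.000517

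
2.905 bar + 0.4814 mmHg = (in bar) 2.906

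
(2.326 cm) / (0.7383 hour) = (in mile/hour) 1.958e-05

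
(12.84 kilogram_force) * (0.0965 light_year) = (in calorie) 2.748e+16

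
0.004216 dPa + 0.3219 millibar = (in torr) 0.2414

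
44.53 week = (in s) 2.693e+07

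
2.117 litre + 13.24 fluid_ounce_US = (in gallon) 0.6627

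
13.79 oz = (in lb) 0.8619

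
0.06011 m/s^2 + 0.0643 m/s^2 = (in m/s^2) 0.1244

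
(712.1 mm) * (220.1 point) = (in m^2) 0.05529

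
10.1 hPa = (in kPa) 1.01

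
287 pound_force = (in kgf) 130.2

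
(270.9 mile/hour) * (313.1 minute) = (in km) 2275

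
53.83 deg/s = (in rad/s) 0.9395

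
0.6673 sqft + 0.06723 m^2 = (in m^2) 0.1292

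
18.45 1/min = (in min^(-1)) 18.45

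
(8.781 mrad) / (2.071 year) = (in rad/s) 1.344e-10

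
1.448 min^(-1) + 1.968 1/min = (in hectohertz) 0.0005693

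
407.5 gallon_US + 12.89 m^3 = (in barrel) 90.78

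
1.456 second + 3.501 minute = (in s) 211.5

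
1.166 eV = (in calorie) 4.465e-20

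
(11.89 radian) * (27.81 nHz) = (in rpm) 3.158e-06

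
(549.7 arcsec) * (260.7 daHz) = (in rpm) 66.35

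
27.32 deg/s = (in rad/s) 0.4768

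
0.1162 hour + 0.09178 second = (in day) 0.004843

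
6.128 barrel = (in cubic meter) 0.9743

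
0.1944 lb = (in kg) 0.08818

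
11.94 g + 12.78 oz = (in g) 374.2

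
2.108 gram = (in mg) 2108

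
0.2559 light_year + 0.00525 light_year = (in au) 1.652e+04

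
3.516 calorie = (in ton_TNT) 3.516e-09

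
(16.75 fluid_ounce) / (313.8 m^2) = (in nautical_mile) 8.524e-10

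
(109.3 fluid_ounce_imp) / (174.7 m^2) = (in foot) 5.832e-05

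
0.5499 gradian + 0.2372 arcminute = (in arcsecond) 1796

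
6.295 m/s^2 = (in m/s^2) 6.295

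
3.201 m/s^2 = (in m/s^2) 3.201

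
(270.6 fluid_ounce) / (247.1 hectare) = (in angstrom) 32.39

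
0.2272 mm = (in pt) 0.644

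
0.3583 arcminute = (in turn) 1.659e-05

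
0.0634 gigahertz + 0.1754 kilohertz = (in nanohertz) 6.34e+16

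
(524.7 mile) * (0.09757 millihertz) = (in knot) 160.2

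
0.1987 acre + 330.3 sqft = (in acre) 0.2063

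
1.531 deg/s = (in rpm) 0.2552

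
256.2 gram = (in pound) 0.5648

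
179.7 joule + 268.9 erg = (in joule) 179.7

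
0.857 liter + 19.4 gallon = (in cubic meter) 0.07429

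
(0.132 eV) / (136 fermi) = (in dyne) 0.01555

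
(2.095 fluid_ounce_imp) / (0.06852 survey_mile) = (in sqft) 5.81e-06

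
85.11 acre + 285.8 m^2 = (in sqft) 3.71e+06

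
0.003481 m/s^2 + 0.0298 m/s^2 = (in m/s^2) 0.03328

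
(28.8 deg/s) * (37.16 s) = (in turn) 2.973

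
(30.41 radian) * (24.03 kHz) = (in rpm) 6.978e+06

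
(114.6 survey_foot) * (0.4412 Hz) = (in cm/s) 1541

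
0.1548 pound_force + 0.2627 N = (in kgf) 0.097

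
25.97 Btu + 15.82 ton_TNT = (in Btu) 6.274e+07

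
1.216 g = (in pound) 0.002681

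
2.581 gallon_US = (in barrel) 0.06145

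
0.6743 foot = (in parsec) 6.661e-18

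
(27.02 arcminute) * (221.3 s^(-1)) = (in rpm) 16.61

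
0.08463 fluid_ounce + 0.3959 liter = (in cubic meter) 0.0003984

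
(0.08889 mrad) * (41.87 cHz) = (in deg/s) 0.002132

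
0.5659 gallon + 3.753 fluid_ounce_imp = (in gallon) 0.5941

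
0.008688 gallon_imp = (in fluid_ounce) 1.336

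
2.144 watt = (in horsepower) 0.002875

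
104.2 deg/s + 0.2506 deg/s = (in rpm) 17.41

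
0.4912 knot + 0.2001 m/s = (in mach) 0.00133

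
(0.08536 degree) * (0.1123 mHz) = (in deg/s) 9.586e-06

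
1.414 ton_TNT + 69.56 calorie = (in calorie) 1.414e+09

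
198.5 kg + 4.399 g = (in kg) 198.5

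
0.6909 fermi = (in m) 6.909e-16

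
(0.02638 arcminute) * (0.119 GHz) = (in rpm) 8720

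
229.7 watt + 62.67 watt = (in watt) 292.4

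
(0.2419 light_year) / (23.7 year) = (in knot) 5.952e+06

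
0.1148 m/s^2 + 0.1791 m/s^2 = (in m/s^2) 0.2939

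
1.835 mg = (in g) 0.001835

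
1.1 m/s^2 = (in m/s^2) 1.1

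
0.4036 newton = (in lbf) 0.09073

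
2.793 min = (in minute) 2.793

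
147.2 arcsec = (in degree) 0.04089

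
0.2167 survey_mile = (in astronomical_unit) 2.331e-09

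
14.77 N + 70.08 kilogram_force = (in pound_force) 157.8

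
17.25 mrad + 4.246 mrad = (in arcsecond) 4434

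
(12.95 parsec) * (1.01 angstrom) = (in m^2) 4.036e+07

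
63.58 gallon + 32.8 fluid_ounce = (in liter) 241.6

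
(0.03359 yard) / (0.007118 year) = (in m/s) 1.368e-07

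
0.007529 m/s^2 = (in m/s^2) 0.007529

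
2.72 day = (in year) 0.007452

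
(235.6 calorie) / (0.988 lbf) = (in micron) 2.243e+08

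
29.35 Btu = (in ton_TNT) 7.401e-06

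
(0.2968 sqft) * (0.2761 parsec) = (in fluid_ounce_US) 7.943e+18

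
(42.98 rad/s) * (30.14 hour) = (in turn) 7.422e+05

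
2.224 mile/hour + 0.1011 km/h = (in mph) 2.287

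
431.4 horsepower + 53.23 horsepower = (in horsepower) 484.6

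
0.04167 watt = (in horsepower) 5.588e-05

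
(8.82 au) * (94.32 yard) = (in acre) 2.812e+10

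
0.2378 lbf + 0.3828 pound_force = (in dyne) 2.761e+05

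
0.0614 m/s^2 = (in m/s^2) 0.0614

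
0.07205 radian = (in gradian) 4.587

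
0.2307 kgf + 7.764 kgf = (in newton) 78.4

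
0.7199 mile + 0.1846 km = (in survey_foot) 4407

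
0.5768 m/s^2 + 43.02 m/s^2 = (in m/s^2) 43.6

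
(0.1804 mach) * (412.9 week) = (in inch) 6.039e+11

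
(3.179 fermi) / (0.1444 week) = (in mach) 1.069e-22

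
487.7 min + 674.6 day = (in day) 674.9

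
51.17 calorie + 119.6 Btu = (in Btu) 119.8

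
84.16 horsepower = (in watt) 6.276e+04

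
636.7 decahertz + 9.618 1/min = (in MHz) 0.006367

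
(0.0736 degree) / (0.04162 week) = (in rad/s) 5.103e-08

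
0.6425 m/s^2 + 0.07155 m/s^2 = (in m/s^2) 0.714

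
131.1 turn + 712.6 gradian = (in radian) 834.9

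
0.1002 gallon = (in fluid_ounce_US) 12.83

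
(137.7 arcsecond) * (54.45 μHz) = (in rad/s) 3.635e-08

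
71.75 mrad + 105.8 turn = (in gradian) 4.232e+04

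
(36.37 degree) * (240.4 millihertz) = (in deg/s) 8.743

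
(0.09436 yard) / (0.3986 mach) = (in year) 2.016e-11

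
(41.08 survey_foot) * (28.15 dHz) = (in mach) 0.1035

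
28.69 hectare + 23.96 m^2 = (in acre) 70.9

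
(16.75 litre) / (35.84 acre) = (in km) 1.155e-10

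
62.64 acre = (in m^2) 2.535e+05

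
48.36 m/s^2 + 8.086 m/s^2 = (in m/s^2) 56.45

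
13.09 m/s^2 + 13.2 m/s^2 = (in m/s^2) 26.29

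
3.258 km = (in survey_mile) 2.024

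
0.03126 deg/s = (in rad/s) 0.0005456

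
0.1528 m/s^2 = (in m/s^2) 0.1528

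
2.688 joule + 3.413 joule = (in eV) 3.808e+19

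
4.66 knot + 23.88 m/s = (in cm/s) 2628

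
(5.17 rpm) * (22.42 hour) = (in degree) 2.504e+06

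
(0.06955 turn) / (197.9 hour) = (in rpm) 5.857e-06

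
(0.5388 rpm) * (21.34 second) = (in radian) 1.204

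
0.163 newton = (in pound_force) 0.03664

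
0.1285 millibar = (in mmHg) 0.09638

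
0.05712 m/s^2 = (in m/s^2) 0.05712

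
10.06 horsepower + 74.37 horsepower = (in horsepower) 84.43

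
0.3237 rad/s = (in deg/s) 18.55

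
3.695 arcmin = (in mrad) 1.075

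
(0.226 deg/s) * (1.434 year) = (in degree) 1.022e+07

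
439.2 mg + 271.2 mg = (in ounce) 0.02506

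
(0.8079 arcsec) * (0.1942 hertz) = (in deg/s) 4.358e-05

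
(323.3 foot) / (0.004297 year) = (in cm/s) 0.07272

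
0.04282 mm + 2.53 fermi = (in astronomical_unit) 2.862e-16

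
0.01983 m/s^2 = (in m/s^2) 0.01983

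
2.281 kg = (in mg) 2.281e+06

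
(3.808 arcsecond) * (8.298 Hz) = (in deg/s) 0.008777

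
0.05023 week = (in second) 3.038e+04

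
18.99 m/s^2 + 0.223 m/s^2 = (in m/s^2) 19.21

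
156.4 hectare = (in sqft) 1.683e+07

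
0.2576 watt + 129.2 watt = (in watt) 129.5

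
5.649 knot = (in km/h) 10.46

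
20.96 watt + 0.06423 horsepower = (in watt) 68.86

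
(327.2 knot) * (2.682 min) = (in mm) 2.709e+07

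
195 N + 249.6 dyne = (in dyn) 1.95e+07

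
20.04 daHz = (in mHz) 2.004e+05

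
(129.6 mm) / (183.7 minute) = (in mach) 3.453e-08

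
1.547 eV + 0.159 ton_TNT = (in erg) 6.653e+15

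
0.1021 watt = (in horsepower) 0.0001369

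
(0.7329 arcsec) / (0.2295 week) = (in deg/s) 1.467e-09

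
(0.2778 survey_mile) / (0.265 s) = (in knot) 3279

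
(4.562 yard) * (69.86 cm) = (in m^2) 2.914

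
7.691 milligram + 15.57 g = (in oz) 0.5495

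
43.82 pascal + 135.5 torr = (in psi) 2.626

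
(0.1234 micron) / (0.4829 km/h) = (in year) 2.917e-14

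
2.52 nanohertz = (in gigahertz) 2.52e-18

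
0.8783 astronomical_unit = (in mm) 1.314e+14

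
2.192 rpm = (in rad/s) 0.2295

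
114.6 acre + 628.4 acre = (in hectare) 300.7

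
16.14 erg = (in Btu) 1.53e-09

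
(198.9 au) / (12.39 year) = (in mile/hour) 1.703e+05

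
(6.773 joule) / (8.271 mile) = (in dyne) 50.88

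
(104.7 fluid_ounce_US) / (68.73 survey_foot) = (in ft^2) 0.001591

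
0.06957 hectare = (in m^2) 695.7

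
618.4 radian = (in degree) 3.543e+04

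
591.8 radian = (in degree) 3.391e+04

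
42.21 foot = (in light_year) 1.36e-15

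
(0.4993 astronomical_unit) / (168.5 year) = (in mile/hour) 31.44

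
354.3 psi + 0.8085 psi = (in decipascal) 2.448e+07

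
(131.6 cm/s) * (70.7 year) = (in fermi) 2.934e+24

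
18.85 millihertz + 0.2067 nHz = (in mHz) 18.85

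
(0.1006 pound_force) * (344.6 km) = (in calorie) 3.686e+04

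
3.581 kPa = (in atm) 0.03534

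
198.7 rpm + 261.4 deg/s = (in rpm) 242.3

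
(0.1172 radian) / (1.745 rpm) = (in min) 0.01069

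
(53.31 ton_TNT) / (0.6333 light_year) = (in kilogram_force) 3.796e-06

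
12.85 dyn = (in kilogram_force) 1.31e-05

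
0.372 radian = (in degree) 21.31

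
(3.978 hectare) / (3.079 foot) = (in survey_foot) 1.391e+05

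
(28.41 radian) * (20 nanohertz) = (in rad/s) 5.682e-07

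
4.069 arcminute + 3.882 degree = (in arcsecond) 1.422e+04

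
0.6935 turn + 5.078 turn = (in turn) 5.772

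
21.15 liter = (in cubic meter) 0.02115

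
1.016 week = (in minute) 1.024e+04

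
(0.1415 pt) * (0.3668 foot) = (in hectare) 5.581e-10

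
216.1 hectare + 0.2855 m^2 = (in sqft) 2.326e+07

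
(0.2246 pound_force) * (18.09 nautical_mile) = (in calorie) 8000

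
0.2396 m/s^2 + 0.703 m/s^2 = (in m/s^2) 0.9426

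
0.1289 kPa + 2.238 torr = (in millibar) 4.273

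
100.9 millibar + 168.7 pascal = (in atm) 0.1012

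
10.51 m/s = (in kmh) 37.84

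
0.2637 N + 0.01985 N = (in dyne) 2.835e+04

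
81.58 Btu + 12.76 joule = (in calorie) 2.057e+04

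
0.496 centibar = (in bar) 0.00496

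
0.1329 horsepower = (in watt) 99.1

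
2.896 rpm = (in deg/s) 17.38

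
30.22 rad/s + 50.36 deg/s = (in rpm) 297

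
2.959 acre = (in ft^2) 1.289e+05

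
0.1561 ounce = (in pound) 0.009756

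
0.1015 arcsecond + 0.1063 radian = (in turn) 0.01692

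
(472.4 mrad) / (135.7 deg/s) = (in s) 0.1995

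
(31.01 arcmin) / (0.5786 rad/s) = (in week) 2.578e-08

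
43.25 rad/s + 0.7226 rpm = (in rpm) 413.7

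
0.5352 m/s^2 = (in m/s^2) 0.5352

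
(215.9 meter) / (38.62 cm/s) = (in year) 1.773e-05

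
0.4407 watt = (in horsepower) 0.000591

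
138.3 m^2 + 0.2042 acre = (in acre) 0.2384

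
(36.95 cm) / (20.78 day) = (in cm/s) 2.058e-05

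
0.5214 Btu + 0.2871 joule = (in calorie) 131.5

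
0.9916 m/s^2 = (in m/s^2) 0.9916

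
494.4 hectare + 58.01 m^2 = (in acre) 1222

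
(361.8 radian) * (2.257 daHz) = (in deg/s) 4.679e+05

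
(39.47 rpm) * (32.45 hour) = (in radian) 4.829e+05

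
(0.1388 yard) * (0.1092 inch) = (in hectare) 3.52e-08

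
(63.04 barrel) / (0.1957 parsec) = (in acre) 4.101e-19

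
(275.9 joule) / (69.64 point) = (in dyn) 1.123e+09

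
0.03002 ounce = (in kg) 0.0008511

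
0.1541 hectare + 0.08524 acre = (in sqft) 2.03e+04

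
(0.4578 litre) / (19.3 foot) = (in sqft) 0.0008377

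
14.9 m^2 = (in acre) 0.003682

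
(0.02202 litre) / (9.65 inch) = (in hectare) 8.984e-09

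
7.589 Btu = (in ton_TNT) 1.914e-06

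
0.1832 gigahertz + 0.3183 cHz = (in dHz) 1.832e+09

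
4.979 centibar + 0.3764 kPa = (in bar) 0.05355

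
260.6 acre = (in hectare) 105.5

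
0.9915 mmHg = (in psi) 0.01917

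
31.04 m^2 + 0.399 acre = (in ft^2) 1.771e+04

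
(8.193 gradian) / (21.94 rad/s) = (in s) 0.005866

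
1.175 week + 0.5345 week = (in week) 1.71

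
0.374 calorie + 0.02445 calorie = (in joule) 1.667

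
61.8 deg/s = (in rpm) 10.3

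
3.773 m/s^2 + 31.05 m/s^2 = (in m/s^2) 34.82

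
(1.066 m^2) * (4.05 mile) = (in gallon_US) 1.835e+06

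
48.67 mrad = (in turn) 0.007746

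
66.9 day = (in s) 5.78e+06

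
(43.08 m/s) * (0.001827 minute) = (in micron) 4.722e+06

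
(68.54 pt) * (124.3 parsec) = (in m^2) 9.274e+16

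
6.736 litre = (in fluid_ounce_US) 227.8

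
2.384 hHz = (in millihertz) 2.384e+05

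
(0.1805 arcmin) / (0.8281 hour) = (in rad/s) 1.761e-08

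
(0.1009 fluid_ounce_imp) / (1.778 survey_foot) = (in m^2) 5.29e-06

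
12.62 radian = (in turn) 2.009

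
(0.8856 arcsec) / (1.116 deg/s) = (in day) 2.551e-09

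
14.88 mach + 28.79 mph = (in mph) 1.136e+04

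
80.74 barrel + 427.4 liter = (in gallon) 3504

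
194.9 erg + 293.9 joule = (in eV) 1.834e+21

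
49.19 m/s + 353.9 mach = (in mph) 2.697e+05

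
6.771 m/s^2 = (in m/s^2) 6.771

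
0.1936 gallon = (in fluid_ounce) 24.78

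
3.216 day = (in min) 4631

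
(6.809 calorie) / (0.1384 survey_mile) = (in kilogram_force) 0.01304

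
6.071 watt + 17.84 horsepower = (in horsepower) 17.85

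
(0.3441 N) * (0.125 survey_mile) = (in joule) 69.22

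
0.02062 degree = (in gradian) 0.02291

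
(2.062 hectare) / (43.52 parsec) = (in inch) 6.045e-13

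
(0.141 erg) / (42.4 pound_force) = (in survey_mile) 4.645e-14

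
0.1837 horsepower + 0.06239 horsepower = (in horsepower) 0.2461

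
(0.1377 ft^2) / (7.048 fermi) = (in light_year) 0.0001919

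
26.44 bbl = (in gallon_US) 1110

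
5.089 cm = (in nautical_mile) 2.748e-05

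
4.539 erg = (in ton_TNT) 1.085e-16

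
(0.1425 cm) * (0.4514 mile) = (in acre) 0.0002558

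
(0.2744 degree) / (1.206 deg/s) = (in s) 0.2275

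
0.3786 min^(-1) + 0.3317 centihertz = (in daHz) 0.0009627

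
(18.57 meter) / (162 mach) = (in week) 5.566e-10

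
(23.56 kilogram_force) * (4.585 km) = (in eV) 6.612e+24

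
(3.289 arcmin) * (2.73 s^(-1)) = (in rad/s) 0.002612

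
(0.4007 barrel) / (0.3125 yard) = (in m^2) 0.2229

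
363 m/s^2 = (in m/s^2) 363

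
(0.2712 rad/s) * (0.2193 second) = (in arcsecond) 1.227e+04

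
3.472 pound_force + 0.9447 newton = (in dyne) 1.639e+06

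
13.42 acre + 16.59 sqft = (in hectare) 5.431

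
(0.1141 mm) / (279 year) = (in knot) 2.521e-14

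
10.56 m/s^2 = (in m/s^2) 10.56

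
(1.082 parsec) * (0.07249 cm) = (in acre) 5.981e+09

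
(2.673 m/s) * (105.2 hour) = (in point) 2.87e+09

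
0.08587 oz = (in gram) 2.434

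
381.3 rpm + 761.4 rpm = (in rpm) 1143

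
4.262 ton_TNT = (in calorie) 4.262e+09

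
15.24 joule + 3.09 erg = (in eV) 9.512e+19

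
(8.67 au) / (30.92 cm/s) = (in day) 4.855e+07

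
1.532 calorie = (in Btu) 0.006075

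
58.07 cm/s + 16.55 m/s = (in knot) 33.3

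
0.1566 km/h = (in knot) 0.08456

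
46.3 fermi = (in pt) 1.312e-10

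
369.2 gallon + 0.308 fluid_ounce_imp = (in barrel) 8.791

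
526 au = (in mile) 4.889e+10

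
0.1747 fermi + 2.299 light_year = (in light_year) 2.299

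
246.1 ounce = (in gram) 6977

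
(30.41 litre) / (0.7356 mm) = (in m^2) 41.34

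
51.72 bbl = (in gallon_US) 2172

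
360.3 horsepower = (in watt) 2.687e+05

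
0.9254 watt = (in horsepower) 0.001241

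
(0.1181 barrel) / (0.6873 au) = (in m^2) 1.826e-13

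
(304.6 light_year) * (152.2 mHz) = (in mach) 1.288e+15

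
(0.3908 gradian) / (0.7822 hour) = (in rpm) 2.082e-05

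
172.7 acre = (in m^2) 6.989e+05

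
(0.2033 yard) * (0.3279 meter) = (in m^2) 0.06096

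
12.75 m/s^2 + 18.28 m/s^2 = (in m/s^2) 31.03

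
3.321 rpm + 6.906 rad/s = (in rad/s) 7.254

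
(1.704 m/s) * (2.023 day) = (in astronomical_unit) 1.991e-06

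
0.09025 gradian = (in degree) 0.08122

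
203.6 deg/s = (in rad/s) 3.553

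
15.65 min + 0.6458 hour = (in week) 0.005397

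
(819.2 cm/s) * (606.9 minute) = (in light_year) 3.153e-11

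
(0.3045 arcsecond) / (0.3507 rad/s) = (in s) 4.209e-06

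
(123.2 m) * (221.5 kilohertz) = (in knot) 5.305e+07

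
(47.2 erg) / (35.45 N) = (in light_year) 1.407e-23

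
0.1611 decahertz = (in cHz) 161.1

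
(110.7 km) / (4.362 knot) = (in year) 0.001564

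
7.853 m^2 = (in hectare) 0.0007853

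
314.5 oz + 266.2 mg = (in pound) 19.66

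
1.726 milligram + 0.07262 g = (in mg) 74.35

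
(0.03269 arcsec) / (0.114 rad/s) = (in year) 4.408e-14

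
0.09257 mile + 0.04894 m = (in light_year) 1.575e-14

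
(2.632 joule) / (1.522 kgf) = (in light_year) 1.864e-17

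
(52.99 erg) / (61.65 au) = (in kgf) 5.859e-20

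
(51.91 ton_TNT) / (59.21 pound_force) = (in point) 2.338e+12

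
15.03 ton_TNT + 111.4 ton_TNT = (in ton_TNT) 126.4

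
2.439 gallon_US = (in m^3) 0.009233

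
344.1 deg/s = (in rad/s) 6.006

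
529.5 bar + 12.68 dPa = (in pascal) 5.295e+07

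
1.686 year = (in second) 5.317e+07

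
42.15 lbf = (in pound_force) 42.15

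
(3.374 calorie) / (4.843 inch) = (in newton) 114.8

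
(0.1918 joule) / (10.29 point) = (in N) 52.84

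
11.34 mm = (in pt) 32.14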